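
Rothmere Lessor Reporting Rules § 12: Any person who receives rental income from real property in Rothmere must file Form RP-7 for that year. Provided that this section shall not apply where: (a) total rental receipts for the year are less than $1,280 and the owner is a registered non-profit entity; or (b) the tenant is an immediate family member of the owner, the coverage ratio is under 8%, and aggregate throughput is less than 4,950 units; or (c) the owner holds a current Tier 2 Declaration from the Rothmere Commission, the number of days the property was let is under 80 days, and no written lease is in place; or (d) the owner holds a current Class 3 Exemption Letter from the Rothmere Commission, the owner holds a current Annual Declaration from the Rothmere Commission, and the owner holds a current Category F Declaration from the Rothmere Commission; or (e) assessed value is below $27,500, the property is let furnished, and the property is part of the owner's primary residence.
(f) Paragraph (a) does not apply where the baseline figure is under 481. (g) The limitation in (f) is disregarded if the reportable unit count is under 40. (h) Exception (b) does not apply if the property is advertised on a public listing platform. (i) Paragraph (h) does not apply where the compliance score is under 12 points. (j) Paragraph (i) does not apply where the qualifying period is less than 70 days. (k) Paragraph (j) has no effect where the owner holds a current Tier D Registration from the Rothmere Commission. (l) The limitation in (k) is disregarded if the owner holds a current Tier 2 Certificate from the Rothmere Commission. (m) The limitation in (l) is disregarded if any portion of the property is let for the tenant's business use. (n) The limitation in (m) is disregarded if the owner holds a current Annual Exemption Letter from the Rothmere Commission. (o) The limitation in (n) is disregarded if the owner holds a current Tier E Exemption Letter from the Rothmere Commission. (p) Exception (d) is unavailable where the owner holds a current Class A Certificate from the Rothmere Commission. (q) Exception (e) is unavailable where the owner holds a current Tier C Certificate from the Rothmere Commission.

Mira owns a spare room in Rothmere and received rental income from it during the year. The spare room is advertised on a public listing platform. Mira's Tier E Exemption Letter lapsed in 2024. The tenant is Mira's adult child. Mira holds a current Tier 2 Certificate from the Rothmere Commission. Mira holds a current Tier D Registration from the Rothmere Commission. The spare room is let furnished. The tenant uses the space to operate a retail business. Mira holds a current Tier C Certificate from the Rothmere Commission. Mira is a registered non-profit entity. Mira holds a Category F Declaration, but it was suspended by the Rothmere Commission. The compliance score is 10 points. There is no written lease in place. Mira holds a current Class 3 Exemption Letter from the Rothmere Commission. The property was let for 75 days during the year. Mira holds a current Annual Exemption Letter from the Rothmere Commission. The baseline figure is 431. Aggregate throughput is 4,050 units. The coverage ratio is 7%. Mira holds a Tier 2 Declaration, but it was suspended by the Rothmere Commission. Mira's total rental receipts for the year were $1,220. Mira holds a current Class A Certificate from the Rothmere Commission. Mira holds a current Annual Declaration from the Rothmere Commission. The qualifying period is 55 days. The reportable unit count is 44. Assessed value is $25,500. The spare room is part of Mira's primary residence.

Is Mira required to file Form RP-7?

Exception (a)'s conditions are all satisfied: total rental receipts for the year are $1,220, less than the $1,280 limit; Mira is a registered non-profit. Turning to paragraphs (f)–(g): (f) operates against (a): the baseline figure is 431, under the 481 limit. (g) is inapplicable (the reportable unit count is 44, not under 40), so (f) stands. (a) is therefore removed.
Exception (b): the tenant is an immediate family member; the coverage ratio is 7%, under the 8% limit; aggregate throughput is 4,050 units, less than the 4,950 units limit — every condition holds. Turning to paragraphs (h)–(o): (h) applies — the property is publicly advertised. (i) applies (the compliance score is 10 points, under the 12 points limit), but is set aside by (j): (j) operates — the qualifying period is 55 days, less than the 70 days limit. (k) would limit (j) — a current Tier D Registration is held — but (l) sets (k) aside: (l) operates against (k): a current Tier 2 Certificate is held. (m) operates (the space is let for business use), but is itself disapplied by (n): (n) is engaged — a current Annual Exemption Letter is held. (o), which would lift (n), is not engaged — the Tier E Exemption Letter is not current. So (b) is unavailable.
Exception (c) does not apply: the Tier 2 Declaration is not current.
Exception (d) does not apply: there is no Category F Declaration in force.
Exception (e)'s conditions are all satisfied: assessed value is $25,500, below the $27,500 limit; the property is let furnished; the spare room is part of the primary residence. But applying paragraph (q): (q) operates against (e): a current Tier C Certificate is held. Exception (e) does not apply.
No exception applies. The general rule governs.

Yes — Mira must file Form RP-7.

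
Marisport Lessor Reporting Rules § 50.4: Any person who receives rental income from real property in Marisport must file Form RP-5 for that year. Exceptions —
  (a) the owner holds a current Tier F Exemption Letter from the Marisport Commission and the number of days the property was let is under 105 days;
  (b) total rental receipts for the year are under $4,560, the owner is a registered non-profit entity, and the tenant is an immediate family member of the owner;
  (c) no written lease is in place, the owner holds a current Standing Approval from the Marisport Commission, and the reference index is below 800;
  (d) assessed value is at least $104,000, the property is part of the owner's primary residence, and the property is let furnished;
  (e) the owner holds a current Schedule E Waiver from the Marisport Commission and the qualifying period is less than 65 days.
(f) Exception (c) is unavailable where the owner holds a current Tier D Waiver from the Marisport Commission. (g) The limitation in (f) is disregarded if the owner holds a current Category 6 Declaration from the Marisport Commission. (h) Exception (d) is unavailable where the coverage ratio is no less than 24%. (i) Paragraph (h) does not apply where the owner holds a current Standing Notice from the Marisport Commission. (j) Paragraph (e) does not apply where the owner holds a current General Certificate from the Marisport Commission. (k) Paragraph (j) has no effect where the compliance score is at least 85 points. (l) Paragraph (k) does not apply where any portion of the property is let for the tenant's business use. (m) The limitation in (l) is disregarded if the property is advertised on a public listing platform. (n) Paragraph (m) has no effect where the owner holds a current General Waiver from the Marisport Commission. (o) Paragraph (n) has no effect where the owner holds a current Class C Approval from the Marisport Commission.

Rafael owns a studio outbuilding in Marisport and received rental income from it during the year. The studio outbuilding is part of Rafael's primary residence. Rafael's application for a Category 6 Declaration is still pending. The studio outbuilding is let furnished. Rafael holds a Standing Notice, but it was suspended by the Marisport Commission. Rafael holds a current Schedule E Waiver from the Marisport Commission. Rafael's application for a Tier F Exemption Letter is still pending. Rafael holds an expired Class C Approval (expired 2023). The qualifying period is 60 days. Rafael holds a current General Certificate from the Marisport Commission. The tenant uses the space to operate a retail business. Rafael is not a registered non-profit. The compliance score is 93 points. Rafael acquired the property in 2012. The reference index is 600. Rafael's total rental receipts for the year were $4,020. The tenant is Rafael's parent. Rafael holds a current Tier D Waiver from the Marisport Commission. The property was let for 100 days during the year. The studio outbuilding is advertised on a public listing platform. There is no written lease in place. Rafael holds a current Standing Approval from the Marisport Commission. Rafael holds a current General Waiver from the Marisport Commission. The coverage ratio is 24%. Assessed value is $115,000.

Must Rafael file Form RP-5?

Yes — Rafael must file Form RP-5.

Exception (a) requires that the owner holds a current Tier F Exemption Letter from the Marisport Commission; but the Tier F Exemption Letter is not current, so (a) is unavailable.
Exception (b) does not apply: Rafael is not a registered non-profit.
Exception (c)'s conditions are all satisfied: there is no written lease; a current Standing Approval is held; the reference index is 600, below the 800 limit. Turning to paragraphs (f)–(g): (f) operates against (c): a current Tier D Waiver is held. (g), which would lift (f), is inapplicable — the Category 6 Declaration is not current. So (c) is unavailable.
Exception (d): assessed value is $115,000, meeting the $104,000 threshold; the studio outbuilding is part of the primary residence; the property is let furnished — every condition holds. But applying paragraphs (h)–(i): (h) operates against (d): the coverage ratio is 24%, meeting the 24% threshold. (i), which would lift (h), does not operate here — there is no Standing Notice in force. Exception (d) does not apply.
Exception (e): a current Schedule E Waiver is held; the qualifying period is 60 days, less than the 65 days limit — every condition holds. But applying paragraphs (j)–(o): (j) operates — a current General Certificate is held. (k) would limit (j) — the compliance score is 93 points, meeting the 85 points threshold — but (l) sets (k) aside: (l) operates against (k): the space is let for business use. (m) would limit (l) — the property is publicly advertised — but (n) sets (m) aside: (n) operates against (m): a current General Waiver is held. (o) is not engaged (the Class C Approval is not current), so (n) stands. Exception (e) does not apply.
No exception is made out. Rafael falls within the general rule.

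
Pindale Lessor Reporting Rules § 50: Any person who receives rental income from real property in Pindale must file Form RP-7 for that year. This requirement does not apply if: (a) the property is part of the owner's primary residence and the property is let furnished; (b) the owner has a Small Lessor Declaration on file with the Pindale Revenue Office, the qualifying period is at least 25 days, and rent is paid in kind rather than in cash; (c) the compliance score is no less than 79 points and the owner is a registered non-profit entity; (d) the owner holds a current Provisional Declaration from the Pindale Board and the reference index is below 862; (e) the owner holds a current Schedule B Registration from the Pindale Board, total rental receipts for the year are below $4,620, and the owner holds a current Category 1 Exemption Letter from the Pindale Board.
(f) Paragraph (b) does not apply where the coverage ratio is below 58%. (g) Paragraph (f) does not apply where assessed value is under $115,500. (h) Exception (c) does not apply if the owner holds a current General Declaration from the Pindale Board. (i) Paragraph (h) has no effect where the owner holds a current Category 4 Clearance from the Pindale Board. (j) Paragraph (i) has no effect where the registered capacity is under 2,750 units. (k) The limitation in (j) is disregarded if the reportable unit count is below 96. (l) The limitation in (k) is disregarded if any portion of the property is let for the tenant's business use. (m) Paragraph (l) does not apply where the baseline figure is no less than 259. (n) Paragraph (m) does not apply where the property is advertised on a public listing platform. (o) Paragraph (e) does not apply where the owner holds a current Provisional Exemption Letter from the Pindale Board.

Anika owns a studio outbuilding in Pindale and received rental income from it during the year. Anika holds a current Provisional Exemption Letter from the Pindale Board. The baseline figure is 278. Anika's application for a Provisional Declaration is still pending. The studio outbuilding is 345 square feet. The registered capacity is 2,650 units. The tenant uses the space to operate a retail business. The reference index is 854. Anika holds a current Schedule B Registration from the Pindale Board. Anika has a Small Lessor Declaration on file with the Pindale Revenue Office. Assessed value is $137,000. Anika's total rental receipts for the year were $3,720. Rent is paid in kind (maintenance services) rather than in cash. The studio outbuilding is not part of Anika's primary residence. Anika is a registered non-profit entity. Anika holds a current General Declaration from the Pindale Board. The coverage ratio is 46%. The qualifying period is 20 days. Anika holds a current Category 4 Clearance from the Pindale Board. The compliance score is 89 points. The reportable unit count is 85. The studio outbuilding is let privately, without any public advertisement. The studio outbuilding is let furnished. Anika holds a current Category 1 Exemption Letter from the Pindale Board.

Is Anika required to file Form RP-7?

Exception (a) requires that the property is part of the owner's primary residence; but the studio outbuilding is not part of the primary residence, so (a) is unavailable.
Exception (b) requires that the qualifying period is at least 25 days; but the qualifying period is 20 days, short of 25 days, so (b) is unavailable.
All of (c)'s requirements are met (the compliance score is 89 points, meeting the 79 points threshold; Anika is a registered non-profit). Under paragraphs (h)–(n): (h) operates (a current General Declaration is held), but is displaced by (i): (i) operates against (h): a current Category 4 Clearance is held. (j) would limit (i) — the registered capacity is 2,650 units, under the 2,750 units limit — but (k) sets (j) aside: (k) operates against (j): the reportable unit count is 85, below the 96 limit. (l) would limit (k) — the space is let for business use — but (m) sets (l) aside: (m) is triggered — the baseline figure is 278, meeting the 259 threshold. (n), which would lift (m), does not operate here — the property is let privately without advertisement. So (c) applies.
Exception (d) requires that the owner holds a current Provisional Declaration from the Pindale Board; but there is no Provisional Declaration in force, so (d) is unavailable.
Exception (e)'s conditions are all satisfied: a current Schedule B Registration is held; total rental receipts for the year are $3,720, below the $4,620 limit; a current Category 1 Exemption Letter is held. But applying paragraph (o): (o) operates against (e): a current Provisional Exemption Letter is held. So (e) is unavailable.

No — exception (c) applies; Anika is not required to file Form RP-7.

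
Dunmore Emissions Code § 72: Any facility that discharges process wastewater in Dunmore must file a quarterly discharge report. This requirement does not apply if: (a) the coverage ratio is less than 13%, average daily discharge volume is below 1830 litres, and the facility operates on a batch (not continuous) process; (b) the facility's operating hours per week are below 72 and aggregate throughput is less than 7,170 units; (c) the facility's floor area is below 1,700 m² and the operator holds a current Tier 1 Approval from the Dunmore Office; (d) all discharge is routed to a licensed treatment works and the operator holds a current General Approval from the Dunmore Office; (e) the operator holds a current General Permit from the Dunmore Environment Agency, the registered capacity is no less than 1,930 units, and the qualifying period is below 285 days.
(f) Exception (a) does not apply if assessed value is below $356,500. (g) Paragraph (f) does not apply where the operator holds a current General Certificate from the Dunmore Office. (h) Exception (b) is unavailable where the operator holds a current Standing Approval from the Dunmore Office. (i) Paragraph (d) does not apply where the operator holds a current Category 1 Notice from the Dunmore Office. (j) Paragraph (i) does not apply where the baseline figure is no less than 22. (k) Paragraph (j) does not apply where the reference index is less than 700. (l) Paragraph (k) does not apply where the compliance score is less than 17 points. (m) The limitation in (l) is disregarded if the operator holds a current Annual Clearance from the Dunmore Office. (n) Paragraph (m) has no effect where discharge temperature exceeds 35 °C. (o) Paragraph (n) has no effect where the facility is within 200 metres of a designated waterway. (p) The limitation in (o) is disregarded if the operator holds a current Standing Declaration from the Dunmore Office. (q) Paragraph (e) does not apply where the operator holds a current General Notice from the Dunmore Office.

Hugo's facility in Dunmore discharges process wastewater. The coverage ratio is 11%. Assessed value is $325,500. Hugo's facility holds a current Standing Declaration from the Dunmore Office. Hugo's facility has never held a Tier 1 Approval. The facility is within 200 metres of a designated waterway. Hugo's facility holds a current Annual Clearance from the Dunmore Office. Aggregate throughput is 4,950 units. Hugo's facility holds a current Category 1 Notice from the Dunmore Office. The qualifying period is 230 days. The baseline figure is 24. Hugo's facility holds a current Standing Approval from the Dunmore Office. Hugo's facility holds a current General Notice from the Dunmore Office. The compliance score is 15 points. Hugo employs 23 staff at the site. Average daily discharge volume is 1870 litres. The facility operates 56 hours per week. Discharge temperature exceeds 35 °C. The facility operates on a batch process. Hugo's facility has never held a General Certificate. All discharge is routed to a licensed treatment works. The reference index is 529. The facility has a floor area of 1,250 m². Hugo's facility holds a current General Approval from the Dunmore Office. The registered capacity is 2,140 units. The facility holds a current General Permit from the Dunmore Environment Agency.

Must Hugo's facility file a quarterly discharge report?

No — exception (d) applies; Hugo's facility is not required to file a quarterly discharge report.

Exception (a) requires that average daily discharge volume is below 1830 litres; but average daily discharge volume is 1870 litres, not below 1830 litres, so (a) is unavailable.
Exception (b) is satisfied on its face — the facility's operating hours per week are 56, below the 72 limit; aggregate throughput is 4,950 units, less than the 7,170 units limit. But: (h) operates against (b): a current Standing Approval is held. So (b) is unavailable.
Exception (c) requires that the operator holds a current Tier 1 Approval from the Dunmore Office; but the Tier 1 Approval is not current, so (c) is unavailable.
All of (d)'s requirements are met (discharge is routed to a licensed treatment works; a current General Approval is held). As to paragraphs (i)–(p): (i) is triggered (a current Category 1 Notice is held), but yields to (j): (j) is triggered — the baseline figure is 24, meeting the 22 threshold. (k) would limit (j) — the reference index is 529, less than the 700 limit — but (l) sets (k) aside: (l) operates — the compliance score is 15 points, less than the 17 points limit. (m) would limit (l) — a current Annual Clearance is held — but (n) sets (m) aside: (n) operates against (m): discharge temperature exceeds 35 °C. (o) applies (the facility is within 200 m of a designated waterway), but is itself disapplied by (p): (p) operates — a current Standing Declaration is held. So (d) applies.
Exception (e): a current General Permit is held; the registered capacity is 2,140 units, meeting the 1,930 units threshold; the qualifying period is 230 days, below the 285 days limit — every condition holds. Turning to paragraph (q): (q) operates against (e): a current General Notice is held. Exception (e) does not apply.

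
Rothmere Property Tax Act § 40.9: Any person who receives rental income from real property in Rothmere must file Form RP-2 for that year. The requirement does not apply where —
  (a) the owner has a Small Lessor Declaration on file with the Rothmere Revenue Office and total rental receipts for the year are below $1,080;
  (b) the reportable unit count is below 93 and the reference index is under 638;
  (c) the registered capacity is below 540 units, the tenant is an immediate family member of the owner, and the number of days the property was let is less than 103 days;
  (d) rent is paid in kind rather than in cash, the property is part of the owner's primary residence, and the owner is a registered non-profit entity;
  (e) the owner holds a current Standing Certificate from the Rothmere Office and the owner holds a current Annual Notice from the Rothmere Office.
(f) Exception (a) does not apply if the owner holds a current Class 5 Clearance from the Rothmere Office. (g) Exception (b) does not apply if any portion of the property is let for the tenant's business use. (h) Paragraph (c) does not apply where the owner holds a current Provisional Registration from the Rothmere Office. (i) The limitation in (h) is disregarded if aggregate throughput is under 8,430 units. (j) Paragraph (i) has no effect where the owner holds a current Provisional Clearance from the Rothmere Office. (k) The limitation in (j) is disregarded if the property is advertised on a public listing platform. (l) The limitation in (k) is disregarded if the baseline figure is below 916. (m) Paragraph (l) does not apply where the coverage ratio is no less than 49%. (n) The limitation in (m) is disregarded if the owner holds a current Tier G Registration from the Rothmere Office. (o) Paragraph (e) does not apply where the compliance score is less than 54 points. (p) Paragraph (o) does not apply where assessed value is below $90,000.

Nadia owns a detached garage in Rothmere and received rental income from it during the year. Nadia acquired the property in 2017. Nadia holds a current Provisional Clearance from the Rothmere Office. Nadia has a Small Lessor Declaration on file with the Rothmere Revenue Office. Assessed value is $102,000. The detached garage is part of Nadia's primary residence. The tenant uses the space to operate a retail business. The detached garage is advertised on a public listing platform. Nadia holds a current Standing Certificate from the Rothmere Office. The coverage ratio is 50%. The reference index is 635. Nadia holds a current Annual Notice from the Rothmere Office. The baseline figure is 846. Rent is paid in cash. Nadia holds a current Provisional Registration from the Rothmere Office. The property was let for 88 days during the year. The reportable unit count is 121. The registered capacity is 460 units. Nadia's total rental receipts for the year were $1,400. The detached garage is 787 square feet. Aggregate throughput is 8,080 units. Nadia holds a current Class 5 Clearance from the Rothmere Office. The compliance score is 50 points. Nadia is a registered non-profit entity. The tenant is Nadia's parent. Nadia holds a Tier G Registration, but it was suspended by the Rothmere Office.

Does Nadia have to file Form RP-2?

No — exception (c) applies; Nadia is not required to file Form RP-2.

Exception (a) requires that total rental receipts for the year are below $1,080; but total rental receipts for the year are $1,400, not below $1,080, so (a) is unavailable.
Exception (b) requires that the reportable unit count is below 93; but the reportable unit count is 121, not below 93, so (b) is unavailable.
All of (c)'s requirements are met (the registered capacity is 460 units, below the 540 units limit; the tenant is an immediate family member; the number of days the property was let is 88 days, less than the 103 days limit). Under paragraphs (h)–(n): (h) is triggered (a current Provisional Registration is held), but is displaced by (i): (i) is engaged — aggregate throughput is 8,080 units, under the 8,430 units limit. (j) would limit (i) — a current Provisional Clearance is held — but (k) sets (j) aside: (k) is triggered — the property is publicly advertised. (l) is engaged (the baseline figure is 846, below the 916 limit), but is displaced by (m): (m) operates against (l): the coverage ratio is 50%, meeting the 49% threshold. (n) is not triggered (there is no Tier G Registration in force), so (m) stands. (c) remains available.
Exception (d) does not apply: rent is paid in cash.
Exception (e): a current Standing Certificate is held; a current Annual Notice is held — every condition holds. But applying paragraphs (o)–(p): (o) operates against (e): the compliance score is 50 points, less than the 54 points limit. (p) is not triggered (assessed value is $102,000, not below $90,000), so (o) stands. So (e) is unavailable.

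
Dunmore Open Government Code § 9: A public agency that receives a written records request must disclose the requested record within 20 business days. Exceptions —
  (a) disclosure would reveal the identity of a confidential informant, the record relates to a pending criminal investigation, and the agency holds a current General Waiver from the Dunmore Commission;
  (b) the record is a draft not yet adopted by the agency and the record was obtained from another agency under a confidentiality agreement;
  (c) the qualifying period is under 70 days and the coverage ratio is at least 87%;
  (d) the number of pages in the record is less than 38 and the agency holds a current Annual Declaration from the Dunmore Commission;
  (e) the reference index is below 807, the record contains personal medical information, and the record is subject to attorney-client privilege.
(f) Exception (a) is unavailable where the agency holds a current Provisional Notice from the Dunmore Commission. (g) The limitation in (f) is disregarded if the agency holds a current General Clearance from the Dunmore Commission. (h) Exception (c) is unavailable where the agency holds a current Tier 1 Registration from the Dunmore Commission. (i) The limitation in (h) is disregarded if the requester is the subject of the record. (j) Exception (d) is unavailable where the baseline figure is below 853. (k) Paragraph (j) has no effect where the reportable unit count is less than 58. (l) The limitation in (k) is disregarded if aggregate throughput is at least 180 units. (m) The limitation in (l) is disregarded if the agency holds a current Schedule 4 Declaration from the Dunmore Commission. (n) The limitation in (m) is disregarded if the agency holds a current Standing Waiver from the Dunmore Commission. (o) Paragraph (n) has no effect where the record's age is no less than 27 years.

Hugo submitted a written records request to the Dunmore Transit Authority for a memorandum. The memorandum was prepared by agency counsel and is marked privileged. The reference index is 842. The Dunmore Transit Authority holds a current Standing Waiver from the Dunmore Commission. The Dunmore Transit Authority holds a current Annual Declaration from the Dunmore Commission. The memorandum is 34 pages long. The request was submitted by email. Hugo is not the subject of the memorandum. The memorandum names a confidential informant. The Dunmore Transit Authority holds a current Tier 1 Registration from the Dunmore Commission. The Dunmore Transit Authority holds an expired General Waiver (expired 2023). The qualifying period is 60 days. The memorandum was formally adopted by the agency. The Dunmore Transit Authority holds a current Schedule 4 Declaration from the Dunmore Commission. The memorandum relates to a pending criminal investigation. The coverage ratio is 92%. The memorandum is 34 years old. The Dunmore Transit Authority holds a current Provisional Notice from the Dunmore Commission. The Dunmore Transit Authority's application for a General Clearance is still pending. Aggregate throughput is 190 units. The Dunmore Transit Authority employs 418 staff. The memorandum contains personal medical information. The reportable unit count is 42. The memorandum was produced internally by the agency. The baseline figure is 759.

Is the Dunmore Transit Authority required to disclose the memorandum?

Exception (a) requires that the agency holds a current General Waiver from the Dunmore Commission; but no current General Waiver is held, so (a) is unavailable.
Exception (b) does not apply: the memorandum has been formally adopted.
Exception (c)'s conditions are all satisfied: the qualifying period is 60 days, under the 70 days limit; the coverage ratio is 92%, meeting the 87% threshold. However, paragraphs (h)–(i) must be considered: (h) applies — a current Tier 1 Registration is held. (i) is not engaged (Hugo is not the subject of the memorandum), so (h) stands. (c) is therefore removed.
Exception (d) is satisfied on its face — the number of pages in the record is 34, less than the 38 limit; a current Annual Declaration is held. As to paragraphs (j)–(o): (j) operates (the baseline figure is 759, below the 853 limit), but is overridden by (k): (k) operates — the reportable unit count is 42, less than the 58 limit. (l) operates (aggregate throughput is 190 units, meeting the 180 units threshold), but is displaced by (m): (m) is engaged — a current Schedule 4 Declaration is held. (n) operates (a current Standing Waiver is held), but is set aside by (o): (o) is triggered — the record's age is 34 years, meeting the 27 years threshold. Exception (d) stands.
Exception (e) fails — the reference index is 842, not below 807.

No — exception (d) applies; the Dunmore Transit Authority is not required to disclose the memorandum.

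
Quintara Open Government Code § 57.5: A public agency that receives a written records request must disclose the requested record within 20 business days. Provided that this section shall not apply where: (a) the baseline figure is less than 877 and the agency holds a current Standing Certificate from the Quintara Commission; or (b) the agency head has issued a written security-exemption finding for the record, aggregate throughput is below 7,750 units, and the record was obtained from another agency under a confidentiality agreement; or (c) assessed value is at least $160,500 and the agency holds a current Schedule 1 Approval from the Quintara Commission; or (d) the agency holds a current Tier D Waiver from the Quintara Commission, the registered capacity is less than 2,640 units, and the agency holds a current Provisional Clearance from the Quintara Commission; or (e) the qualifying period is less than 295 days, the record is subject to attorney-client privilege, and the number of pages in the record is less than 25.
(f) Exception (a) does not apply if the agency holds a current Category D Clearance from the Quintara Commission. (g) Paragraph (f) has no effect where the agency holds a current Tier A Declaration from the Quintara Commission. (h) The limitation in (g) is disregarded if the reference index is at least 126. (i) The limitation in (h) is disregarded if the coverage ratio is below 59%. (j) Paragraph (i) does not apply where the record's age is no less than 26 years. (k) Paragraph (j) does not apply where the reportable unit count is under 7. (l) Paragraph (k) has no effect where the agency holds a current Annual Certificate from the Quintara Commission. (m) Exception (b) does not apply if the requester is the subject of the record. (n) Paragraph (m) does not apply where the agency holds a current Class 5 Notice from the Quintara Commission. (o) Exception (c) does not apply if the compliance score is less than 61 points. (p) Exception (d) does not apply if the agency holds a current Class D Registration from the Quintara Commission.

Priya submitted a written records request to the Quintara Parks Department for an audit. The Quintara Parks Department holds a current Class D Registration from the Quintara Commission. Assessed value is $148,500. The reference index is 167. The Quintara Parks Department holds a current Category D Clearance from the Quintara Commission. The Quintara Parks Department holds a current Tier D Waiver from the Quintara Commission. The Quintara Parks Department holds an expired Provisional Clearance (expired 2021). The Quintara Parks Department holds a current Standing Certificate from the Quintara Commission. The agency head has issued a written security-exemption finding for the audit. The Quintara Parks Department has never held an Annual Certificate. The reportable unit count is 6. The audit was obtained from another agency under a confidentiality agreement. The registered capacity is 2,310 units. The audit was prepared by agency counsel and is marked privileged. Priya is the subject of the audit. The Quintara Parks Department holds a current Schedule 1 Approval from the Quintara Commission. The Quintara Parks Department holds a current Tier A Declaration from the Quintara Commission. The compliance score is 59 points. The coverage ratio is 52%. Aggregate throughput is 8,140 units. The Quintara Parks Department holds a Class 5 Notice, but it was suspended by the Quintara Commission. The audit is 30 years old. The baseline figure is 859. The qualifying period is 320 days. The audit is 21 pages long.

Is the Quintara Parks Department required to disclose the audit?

No — exception (a) applies; the Quintara Parks Department is not required to disclose the audit.

All of (a)'s requirements are met (the baseline figure is 859, less than the 877 limit; a current Standing Certificate is held). Applying paragraphs (f)–(l): (f) would limit (a) — a current Category D Clearance is held — but (g) sets (f) aside: (g) operates against (f): a current Tier A Declaration is held. (h) would limit (g) — the reference index is 167, meeting the 126 threshold — but (i) sets (h) aside: (i) is triggered — the coverage ratio is 52%, below the 59% limit. (j) would limit (i) — the record's age is 30 years, meeting the 26 years threshold — but (k) sets (j) aside: (k) is triggered — the reportable unit count is 6, under the 7 limit. (l), which would lift (k), is inapplicable — there is no Annual Certificate in force. (a) remains available.
Exception (b) fails — aggregate throughput is 8,140 units, not below 7,750 units.
Exception (c) does not apply: assessed value is $148,500, short of $160,500.
Exception (d) requires that the agency holds a current Provisional Clearance from the Quintara Commission; but there is no Provisional Clearance in force, so (d) is unavailable.
Exception (e) fails — the qualifying period is 320 days, not less than 295 days.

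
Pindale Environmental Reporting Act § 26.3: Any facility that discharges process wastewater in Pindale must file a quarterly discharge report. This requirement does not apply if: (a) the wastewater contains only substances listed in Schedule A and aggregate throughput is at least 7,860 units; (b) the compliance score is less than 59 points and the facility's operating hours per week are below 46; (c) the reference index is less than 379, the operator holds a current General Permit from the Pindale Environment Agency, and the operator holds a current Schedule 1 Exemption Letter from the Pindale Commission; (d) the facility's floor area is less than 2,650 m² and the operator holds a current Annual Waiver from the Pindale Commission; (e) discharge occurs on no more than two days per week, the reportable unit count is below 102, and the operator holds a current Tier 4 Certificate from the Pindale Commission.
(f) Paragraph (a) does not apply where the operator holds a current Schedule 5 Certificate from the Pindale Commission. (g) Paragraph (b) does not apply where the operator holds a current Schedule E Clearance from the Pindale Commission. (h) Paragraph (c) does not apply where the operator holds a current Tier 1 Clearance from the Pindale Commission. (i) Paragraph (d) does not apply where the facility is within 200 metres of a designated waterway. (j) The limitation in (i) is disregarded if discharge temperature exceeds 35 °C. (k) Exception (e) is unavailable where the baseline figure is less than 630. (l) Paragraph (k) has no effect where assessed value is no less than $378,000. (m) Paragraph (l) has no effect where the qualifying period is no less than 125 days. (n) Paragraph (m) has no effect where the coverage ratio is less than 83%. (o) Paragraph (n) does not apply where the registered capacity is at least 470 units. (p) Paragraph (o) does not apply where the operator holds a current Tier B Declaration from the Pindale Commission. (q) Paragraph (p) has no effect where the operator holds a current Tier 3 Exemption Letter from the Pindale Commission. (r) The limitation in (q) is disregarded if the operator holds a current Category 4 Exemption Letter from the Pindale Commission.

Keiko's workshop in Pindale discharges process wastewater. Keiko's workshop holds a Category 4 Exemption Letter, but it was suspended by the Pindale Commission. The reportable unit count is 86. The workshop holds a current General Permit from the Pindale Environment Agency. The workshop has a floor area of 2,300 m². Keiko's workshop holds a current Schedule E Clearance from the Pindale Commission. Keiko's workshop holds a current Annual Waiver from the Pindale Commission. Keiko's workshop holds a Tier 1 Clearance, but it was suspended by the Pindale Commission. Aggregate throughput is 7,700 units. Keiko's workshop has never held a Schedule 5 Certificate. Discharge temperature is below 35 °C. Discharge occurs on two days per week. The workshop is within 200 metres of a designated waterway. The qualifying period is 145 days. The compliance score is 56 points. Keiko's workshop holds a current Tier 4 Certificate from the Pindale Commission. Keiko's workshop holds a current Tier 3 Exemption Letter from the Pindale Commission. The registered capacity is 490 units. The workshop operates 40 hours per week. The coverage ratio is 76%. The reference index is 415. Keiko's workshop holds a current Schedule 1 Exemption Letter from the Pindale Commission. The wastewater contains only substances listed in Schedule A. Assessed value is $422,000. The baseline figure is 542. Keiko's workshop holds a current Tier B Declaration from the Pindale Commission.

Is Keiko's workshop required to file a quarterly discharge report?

Exception (a) does not apply: aggregate throughput is 7,700 units, short of 7,860 units.
Exception (b): the compliance score is 56 points, less than the 59 points limit; the facility's operating hours per week are 40, below the 46 limit — every condition holds. However, paragraph (g) must be considered: (g) is engaged — a current Schedule E Clearance is held. So (b) is unavailable.
Exception (c) does not apply: the reference index is 415, not less than 379.
Exception (d)'s conditions are all satisfied: the facility's floor area is 2,300 m², less than the 2,650 m² limit; a current Annual Waiver is held. Turning to paragraphs (i)–(j): (i) operates against (d): the workshop is within 200 m of a designated waterway. (j), which would lift (i), is not engaged — discharge temperature is below 35 °C. (d) is therefore removed.
Exception (e) is satisfied on its face — discharge occurs on no more than two days per week; the reportable unit count is 86, below the 102 limit; a current Tier 4 Certificate is held. Turning to paragraphs (k)–(r): (k) operates against (e): the baseline figure is 542, less than the 630 limit. (l) would limit (k) — assessed value is $422,000, meeting the $378,000 threshold — but (m) sets (l) aside: (m) operates — the qualifying period is 145 days, meeting the 125 days threshold. (n) would limit (m) — the coverage ratio is 76%, less than the 83% limit — but (o) sets (n) aside: (o) operates against (n): the registered capacity is 490 units, meeting the 470 units threshold. (p) applies (a current Tier B Declaration is held), but is itself disapplied by (q): (q) is engaged — a current Tier 3 Exemption Letter is held. (r), which would lift (q), is not engaged — there is no Category 4 Exemption Letter in force. Exception (e) does not apply.
No exception is made out. Keiko's workshop falls within the general rule.

Yes — Keiko's workshop must file a quarterly discharge report.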